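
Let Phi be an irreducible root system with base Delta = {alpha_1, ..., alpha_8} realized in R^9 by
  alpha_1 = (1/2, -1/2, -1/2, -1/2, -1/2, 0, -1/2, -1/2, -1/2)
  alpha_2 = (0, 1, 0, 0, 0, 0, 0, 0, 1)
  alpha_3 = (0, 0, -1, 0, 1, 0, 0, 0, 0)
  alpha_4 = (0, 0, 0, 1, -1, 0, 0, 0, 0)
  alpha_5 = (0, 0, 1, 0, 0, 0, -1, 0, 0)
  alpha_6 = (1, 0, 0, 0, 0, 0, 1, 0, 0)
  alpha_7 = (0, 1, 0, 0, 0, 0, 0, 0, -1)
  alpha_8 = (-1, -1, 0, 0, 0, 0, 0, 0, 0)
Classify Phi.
type E_8

Compute the Cartan integers a_ij = 2(alpha_i, alpha_j)/(alpha_j, alpha_j); the resulting 8x8 Cartan matrix is
[[2, -1, 0, 0, 0, 0, 0, 0], [-1, 2, 0, 0, 0, 0, 0, -1], [0, 0, 2, -1, -1, 0, 0, 0], [0, 0, -1, 2, 0, 0, 0, 0], [0, 0, -1, 0, 2, -1, 0, 0], [0, 0, 0, 0, -1, 2, 0, -1], [0, 0, 0, 0, 0, 0, 2, -1], [0, -1, 0, 0, 0, -1, -1, 2]].
All simple roots have the same length, so the diagram is simply laced. The associated Dynkin diagram is a chain of 7 nodes with one extra node attached to the third node from one end (E_8), so the type is E_8.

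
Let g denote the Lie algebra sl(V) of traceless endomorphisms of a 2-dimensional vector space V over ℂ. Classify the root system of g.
This is sl(2), which has dimension 2^2 - 1 = 3 and rank 2 - 1 = 1 (a Cartan subalgebra is the diagonal traceless matrices). In the classification of classical Lie algebras, the special linear algebra sl(n+1) has type A_n; here n = 1, so the Dynkin diagram is a chain of 1 nodes with single edges (A_1). Hence the type is A_1.

A_1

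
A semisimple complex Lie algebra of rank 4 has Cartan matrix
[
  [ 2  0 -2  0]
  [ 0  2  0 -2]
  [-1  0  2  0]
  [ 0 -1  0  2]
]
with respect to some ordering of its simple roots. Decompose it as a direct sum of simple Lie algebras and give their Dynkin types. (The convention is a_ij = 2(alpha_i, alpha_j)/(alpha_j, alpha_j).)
The diagram associated to this matrix has two connected components: the simple roots {alpha_1, alpha_3} form a chain of 2 nodes with a double edge at one end; the terminal node there is the unique short simple root (B_2), and {alpha_2, alpha_4} form a chain of 2 nodes with a double edge at one end; the terminal node there is the unique short simple root (B_2). A semisimple Lie algebra decomposes uniquely as the direct sum of simple ideals, one per connected component of its Dynkin diagram, so g ≅ B_2 ⊕ B_2 (dimension 10 + 10 = 20).

B_2 + B_2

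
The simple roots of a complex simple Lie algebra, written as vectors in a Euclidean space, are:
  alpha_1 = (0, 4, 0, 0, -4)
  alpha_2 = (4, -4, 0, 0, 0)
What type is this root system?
Compute the Cartan integers a_ij = 2(alpha_i, alpha_j)/(alpha_j, alpha_j); the resulting 2x2 Cartan matrix is
[[2, -1], [-1, 2]].
All simple roots have the same length, so the diagram is simply laced. The associated Dynkin diagram is a chain of 2 nodes with single edges (A_2), so the type is A_2 (the algebra sl(3)).

A_2 (sl(3))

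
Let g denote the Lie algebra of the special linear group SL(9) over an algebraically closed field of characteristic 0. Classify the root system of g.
This is sl(9), which has dimension 9^2 - 1 = 80 and rank 9 - 1 = 8 (a Cartan subalgebra is the diagonal traceless matrices). In the classification of classical Lie algebras, the special linear algebra sl(n+1) has type A_n; here n = 8, so the Dynkin diagram is a chain of 8 nodes with single edges (A_8). Hence the type is A_8.

A_8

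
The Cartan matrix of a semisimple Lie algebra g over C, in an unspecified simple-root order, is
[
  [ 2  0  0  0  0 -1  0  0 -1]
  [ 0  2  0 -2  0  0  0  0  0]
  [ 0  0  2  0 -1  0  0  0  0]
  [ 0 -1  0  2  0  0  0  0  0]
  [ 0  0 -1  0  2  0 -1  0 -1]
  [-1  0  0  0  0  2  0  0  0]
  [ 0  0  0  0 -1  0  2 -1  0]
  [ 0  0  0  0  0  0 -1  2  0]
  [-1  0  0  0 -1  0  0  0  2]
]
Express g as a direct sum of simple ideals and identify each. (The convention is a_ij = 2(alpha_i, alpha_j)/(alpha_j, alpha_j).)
The diagram associated to this matrix has two connected components: the simple roots {alpha_2, alpha_4} form a chain of 2 nodes with a double edge at one end; the terminal node there is the unique short simple root (B_2), and {alpha_1, alpha_3, alpha_5, alpha_6, alpha_7, alpha_8, alpha_9} form a chain of 6 nodes with one extra node attached to the third node from one end (E_7). A semisimple Lie algebra decomposes uniquely as the direct sum of simple ideals, one per connected component of its Dynkin diagram, so g ≅ B_2 ⊕ E_7 (dimension 10 + 133 = 143).

B_2 ⊕ E_7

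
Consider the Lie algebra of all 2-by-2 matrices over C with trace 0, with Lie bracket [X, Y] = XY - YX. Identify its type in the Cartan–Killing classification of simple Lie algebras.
This is sl(2), which has dimension 2^2 - 1 = 3 and rank 2 - 1 = 1 (a Cartan subalgebra is the diagonal traceless matrices). In the classification of classical Lie algebras, the special linear algebra sl(n+1) has type A_n; here n = 1, so the Dynkin diagram is a chain of 1 nodes with single edges (A_1). Hence the type is A_1.

A_1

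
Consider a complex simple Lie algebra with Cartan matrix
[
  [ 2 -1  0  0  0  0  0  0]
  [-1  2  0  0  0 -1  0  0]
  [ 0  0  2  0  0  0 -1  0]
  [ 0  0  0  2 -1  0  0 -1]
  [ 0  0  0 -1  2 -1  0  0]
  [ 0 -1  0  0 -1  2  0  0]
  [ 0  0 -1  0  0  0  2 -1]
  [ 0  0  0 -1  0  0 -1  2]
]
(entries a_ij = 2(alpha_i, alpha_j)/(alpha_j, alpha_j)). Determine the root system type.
The matrix has rank 8 with 2's on the diagonal. Reading the off-diagonal entries as Dynkin edges (a single edge where a_ij = a_ji = -1; a double or triple edge where a_ij * a_ji = 2 or 3), the diagram is a chain of 8 nodes with single edges (A_8). One simple-root ordering that puts it in standard form is (alpha_1, alpha_2, alpha_6, alpha_5, alpha_4, alpha_8, alpha_7, alpha_3). So the algebra is type A_8, i.e. sl(9).

A8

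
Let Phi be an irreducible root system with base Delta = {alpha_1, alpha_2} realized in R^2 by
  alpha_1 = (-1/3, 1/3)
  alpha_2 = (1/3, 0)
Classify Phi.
B_2 (so(5))

Compute the Cartan integers a_ij = 2(alpha_i, alpha_j)/(alpha_j, alpha_j); the resulting 2x2 Cartan matrix is
[[2, -2], [-1, 2]].
The roots have two lengths (squared-length ratio 2:1); the short ones are alpha_{2}. The associated Dynkin diagram is a chain of 2 nodes with a double edge at one end; the terminal node there is the unique short simple root (B_2), so the type is B_2 (the algebra so(5)).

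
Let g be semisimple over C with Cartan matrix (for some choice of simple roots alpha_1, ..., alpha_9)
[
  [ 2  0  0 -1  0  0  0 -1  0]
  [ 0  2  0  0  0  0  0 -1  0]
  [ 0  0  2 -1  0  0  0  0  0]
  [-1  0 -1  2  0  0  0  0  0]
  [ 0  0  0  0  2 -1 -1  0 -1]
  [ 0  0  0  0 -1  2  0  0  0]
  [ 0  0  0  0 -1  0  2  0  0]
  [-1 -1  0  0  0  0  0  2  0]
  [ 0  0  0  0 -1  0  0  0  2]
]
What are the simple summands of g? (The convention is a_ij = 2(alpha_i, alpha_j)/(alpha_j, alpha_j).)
The diagram associated to this matrix has two connected components: the simple roots {alpha_1, alpha_2, alpha_3, alpha_4, alpha_8} form a chain of 5 nodes with single edges (A_5), and {alpha_5, alpha_6, alpha_7, alpha_9} form a chain of 2 nodes with a fork of two nodes at one end (D_4). A semisimple Lie algebra decomposes uniquely as the direct sum of simple ideals, one per connected component of its Dynkin diagram, so g ≅ A_5 ⊕ D_4 (dimension 35 + 28 = 63).

A_5 (sl(6)) ⊕ D_4 (so(8))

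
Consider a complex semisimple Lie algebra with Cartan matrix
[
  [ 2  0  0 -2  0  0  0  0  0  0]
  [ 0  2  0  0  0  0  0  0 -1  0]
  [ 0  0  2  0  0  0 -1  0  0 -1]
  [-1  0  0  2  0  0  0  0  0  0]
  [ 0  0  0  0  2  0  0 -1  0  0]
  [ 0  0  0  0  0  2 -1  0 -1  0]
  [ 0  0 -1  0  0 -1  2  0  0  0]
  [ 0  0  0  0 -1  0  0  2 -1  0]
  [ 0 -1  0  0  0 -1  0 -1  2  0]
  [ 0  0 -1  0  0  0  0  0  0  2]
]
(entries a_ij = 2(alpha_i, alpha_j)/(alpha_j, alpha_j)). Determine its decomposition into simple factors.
B_2 (so(5)) ⊕ E_8

The diagram associated to this matrix has two connected components: the simple roots {alpha_1, alpha_4} form a chain of 2 nodes with a double edge at one end; the terminal node there is the unique short simple root (B_2), and {alpha_2, alpha_3, alpha_5, alpha_6, alpha_7, alpha_8, alpha_9, alpha_10} form a chain of 7 nodes with one extra node attached to the third node from one end (E_8). A semisimple Lie algebra decomposes uniquely as the direct sum of simple ideals, one per connected component of its Dynkin diagram, so g ≅ B_2 ⊕ E_8 (dimension 10 + 248 = 258).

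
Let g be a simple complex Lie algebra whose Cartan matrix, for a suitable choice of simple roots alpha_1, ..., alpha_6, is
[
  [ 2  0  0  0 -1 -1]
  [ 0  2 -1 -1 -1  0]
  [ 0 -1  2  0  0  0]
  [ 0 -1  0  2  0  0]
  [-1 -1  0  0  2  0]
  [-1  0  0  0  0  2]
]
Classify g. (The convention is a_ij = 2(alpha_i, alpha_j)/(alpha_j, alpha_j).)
D_6 (so(12))

The matrix has rank 6 with 2's on the diagonal. Reading the off-diagonal entries as Dynkin edges (a single edge where a_ij = a_ji = -1; a double or triple edge where a_ij * a_ji = 2 or 3), the diagram is a chain of 4 nodes with a fork of two nodes at one end (D_6). One simple-root ordering that puts it in standard form is (alpha_6, alpha_1, alpha_5, alpha_2, alpha_3, alpha_4). So the algebra is type D_6, i.e. so(12).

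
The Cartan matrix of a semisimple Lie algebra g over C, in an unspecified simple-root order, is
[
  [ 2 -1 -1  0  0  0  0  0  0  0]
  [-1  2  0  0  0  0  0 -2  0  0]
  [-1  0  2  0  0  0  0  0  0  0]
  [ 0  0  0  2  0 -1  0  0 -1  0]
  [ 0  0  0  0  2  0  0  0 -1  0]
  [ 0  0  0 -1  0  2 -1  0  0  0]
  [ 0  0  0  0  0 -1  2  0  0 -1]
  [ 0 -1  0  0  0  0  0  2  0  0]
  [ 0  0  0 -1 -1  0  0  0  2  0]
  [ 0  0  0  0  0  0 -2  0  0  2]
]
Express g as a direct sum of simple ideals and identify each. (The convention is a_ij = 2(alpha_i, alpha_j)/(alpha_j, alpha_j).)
The diagram associated to this matrix has two connected components: the simple roots {alpha_1, alpha_2, alpha_3, alpha_8} form a chain of 4 nodes with a double edge at one end; the terminal node there is the unique short simple root (B_4), and {alpha_4, alpha_5, alpha_6, alpha_7, alpha_9, alpha_10} form a chain of 6 nodes with a double edge at one end; the terminal node there is the unique long simple root (C_6). A semisimple Lie algebra decomposes uniquely as the direct sum of simple ideals, one per connected component of its Dynkin diagram, so g ≅ B_4 ⊕ C_6 (dimension 36 + 78 = 114).

type B_4 + type C_6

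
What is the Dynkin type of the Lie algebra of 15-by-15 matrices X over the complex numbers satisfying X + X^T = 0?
type B_7

This is so(15) with 15 odd, which has dimension 15(15-1)/2 = 105 and rank (15-1)/2 = 7. In the classification of classical Lie algebras, the orthogonal algebra so(2n+1) in an odd number of variables has type B_n; here n = 7, so the Dynkin diagram is a chain of 7 nodes with a double edge at one end; the terminal node there is the unique short simple root (B_7). Hence the type is B_7.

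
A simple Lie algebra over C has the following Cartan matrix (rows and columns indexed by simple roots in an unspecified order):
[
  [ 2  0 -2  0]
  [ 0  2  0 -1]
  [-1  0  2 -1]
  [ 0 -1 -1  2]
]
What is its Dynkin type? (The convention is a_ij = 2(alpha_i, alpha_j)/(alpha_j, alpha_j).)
C4

The matrix has rank 4 with 2's on the diagonal. Reading the off-diagonal entries as Dynkin edges (a single edge where a_ij = a_ji = -1; a double or triple edge where a_ij * a_ji = 2 or 3), the diagram is a chain of 4 nodes with a double edge at one end; the terminal node there is the unique long simple root (C_4). One simple-root ordering that puts it in standard form is (alpha_2, alpha_4, alpha_3, alpha_1). So the algebra is type C_4, i.e. sp(8).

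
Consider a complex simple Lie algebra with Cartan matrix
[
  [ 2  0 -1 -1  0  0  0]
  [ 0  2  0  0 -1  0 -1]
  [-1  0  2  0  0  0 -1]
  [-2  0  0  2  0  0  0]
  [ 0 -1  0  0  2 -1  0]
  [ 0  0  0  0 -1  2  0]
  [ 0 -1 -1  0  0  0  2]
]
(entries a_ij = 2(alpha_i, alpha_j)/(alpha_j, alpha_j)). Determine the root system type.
C_7 (sp(14))

The matrix has rank 7 with 2's on the diagonal. Reading the off-diagonal entries as Dynkin edges (a single edge where a_ij = a_ji = -1; a double or triple edge where a_ij * a_ji = 2 or 3), the diagram is a chain of 7 nodes with a double edge at one end; the terminal node there is the unique long simple root (C_7). One simple-root ordering that puts it in standard form is (alpha_6, alpha_5, alpha_2, alpha_7, alpha_3, alpha_1, alpha_4). So the algebra is type C_7, i.e. sp(14).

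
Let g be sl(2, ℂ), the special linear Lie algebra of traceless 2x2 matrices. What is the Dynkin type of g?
This is sl(2), which has dimension 2^2 - 1 = 3 and rank 2 - 1 = 1 (a Cartan subalgebra is the diagonal traceless matrices). In the classification of classical Lie algebras, the special linear algebra sl(n+1) has type A_n; here n = 1, so the Dynkin diagram is a chain of 1 nodes with single edges (A_1). Hence the type is A_1.

A_1 (sl(2))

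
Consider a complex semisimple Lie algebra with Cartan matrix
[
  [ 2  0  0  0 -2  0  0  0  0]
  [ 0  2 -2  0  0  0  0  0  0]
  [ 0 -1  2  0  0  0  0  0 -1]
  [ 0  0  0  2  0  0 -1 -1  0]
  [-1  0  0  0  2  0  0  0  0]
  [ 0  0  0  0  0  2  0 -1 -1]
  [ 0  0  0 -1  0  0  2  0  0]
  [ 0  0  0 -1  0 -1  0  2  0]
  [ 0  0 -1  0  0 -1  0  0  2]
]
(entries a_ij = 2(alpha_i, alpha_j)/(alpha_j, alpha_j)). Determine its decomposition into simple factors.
The diagram associated to this matrix has two connected components: the simple roots {alpha_1, alpha_5} form a chain of 2 nodes with a double edge at one end; the terminal node there is the unique short simple root (B_2), and {alpha_2, alpha_3, alpha_4, alpha_6, alpha_7, alpha_8, alpha_9} form a chain of 7 nodes with a double edge at one end; the terminal node there is the unique long simple root (C_7). A semisimple Lie algebra decomposes uniquely as the direct sum of simple ideals, one per connected component of its Dynkin diagram, so g ≅ B_2 ⊕ C_7 (dimension 10 + 105 = 115).

B2 ⊕ C7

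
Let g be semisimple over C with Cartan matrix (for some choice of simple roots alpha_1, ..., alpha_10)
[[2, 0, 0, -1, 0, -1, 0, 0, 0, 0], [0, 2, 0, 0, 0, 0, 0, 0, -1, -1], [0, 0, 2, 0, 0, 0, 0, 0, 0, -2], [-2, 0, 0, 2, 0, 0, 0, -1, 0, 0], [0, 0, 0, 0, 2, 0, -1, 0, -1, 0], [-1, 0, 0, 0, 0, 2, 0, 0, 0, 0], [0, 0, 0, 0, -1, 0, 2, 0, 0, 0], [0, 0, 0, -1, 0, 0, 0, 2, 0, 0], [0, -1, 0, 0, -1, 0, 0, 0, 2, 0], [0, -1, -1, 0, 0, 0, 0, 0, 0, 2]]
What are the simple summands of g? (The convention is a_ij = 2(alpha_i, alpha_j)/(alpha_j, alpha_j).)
C_6 (sp(12)) + F_4

The diagram associated to this matrix has two connected components: the simple roots {alpha_2, alpha_3, alpha_5, alpha_7, alpha_9, alpha_10} form a chain of 6 nodes with a double edge at one end; the terminal node there is the unique long simple root (C_6), and {alpha_1, alpha_4, alpha_6, alpha_8} form a chain of 4 nodes with a double edge between the middle two (F_4). A semisimple Lie algebra decomposes uniquely as the direct sum of simple ideals, one per connected component of its Dynkin diagram, so g ≅ C_6 ⊕ F_4 (dimension 78 + 52 = 130).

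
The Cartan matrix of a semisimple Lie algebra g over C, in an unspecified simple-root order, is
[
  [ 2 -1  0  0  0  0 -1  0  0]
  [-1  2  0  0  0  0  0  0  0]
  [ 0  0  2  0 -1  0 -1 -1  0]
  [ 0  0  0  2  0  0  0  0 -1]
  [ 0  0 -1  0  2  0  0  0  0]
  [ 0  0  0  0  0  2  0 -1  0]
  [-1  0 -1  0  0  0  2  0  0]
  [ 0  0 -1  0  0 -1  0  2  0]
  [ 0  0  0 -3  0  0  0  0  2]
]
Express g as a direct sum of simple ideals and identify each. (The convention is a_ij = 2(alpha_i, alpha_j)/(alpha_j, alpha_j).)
The diagram associated to this matrix has two connected components: the simple roots {alpha_1, alpha_2, alpha_3, alpha_5, alpha_6, alpha_7, alpha_8} form a chain of 6 nodes with one extra node attached to the third node from one end (E_7), and {alpha_4, alpha_9} form two nodes joined by a triple edge (G_2). A semisimple Lie algebra decomposes uniquely as the direct sum of simple ideals, one per connected component of its Dynkin diagram, so g ≅ E_7 ⊕ G_2 (dimension 133 + 14 = 147).

type E_7 + type G_2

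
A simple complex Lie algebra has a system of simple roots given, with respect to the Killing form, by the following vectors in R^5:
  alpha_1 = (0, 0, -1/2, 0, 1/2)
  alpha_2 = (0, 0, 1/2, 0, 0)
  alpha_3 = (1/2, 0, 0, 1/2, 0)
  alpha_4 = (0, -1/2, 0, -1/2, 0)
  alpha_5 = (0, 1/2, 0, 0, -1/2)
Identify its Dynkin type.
type B_5

Compute the Cartan integers a_ij = 2(alpha_i, alpha_j)/(alpha_j, alpha_j); the resulting 5x5 Cartan matrix is
[[2, -2, 0, 0, -1], [-1, 2, 0, 0, 0], [0, 0, 2, -1, 0], [0, 0, -1, 2, -1], [-1, 0, 0, -1, 2]].
The roots have two lengths (squared-length ratio 2:1); the short ones are alpha_{2}. The associated Dynkin diagram is a chain of 5 nodes with a double edge at one end; the terminal node there is the unique short simple root (B_5), so the type is B_5 (the algebra so(11)).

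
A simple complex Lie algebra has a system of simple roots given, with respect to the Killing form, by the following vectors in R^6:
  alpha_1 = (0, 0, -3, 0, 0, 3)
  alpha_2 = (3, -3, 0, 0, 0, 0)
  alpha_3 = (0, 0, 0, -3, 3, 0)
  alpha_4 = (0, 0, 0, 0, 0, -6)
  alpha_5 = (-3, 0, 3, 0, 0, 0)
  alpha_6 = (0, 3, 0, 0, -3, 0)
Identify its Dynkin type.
type C_6

Compute the Cartan integers a_ij = 2(alpha_i, alpha_j)/(alpha_j, alpha_j); the resulting 6x6 Cartan matrix is
[[2, 0, 0, -1, -1, 0], [0, 2, 0, 0, -1, -1], [0, 0, 2, 0, 0, -1], [-2, 0, 0, 2, 0, 0], [-1, -1, 0, 0, 2, 0], [0, -1, -1, 0, 0, 2]].
The roots have two lengths (squared-length ratio 2:1); the short ones are alpha_{1,2,3,5,6}. The associated Dynkin diagram is a chain of 6 nodes with a double edge at one end; the terminal node there is the unique long simple root (C_6), so the type is C_6 (the algebra sp(12)).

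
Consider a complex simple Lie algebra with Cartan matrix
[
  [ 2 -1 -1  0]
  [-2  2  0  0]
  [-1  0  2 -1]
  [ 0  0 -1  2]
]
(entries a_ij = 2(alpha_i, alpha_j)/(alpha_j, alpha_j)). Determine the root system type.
The matrix has rank 4 with 2's on the diagonal. Reading the off-diagonal entries as Dynkin edges (a single edge where a_ij = a_ji = -1; a double or triple edge where a_ij * a_ji = 2 or 3), the diagram is a chain of 4 nodes with a double edge at one end; the terminal node there is the unique long simple root (C_4). One simple-root ordering that puts it in standard form is (alpha_4, alpha_3, alpha_1, alpha_2). So the algebra is type C_4, i.e. sp(8).

C4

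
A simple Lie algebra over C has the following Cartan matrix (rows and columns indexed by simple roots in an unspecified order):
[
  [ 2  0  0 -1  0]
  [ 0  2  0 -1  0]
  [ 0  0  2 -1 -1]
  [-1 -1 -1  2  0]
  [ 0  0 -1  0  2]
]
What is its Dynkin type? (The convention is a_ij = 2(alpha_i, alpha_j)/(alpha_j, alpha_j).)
The matrix has rank 5 with 2's on the diagonal. Reading the off-diagonal entries as Dynkin edges (a single edge where a_ij = a_ji = -1; a double or triple edge where a_ij * a_ji = 2 or 3), the diagram is a chain of 3 nodes with a fork of two nodes at one end (D_5). One simple-root ordering that puts it in standard form is (alpha_5, alpha_3, alpha_4, alpha_2, alpha_1). So the algebra is type D_5, i.e. so(10).

D_5 (so(10))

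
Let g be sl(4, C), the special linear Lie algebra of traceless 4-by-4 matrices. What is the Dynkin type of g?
A_3 (sl(4))

This is sl(4), which has dimension 4^2 - 1 = 15 and rank 4 - 1 = 3 (a Cartan subalgebra is the diagonal traceless matrices). In the classification of classical Lie algebras, the special linear algebra sl(n+1) has type A_n; here n = 3, so the Dynkin diagram is a chain of 3 nodes with single edges (A_3). Hence the type is A_3.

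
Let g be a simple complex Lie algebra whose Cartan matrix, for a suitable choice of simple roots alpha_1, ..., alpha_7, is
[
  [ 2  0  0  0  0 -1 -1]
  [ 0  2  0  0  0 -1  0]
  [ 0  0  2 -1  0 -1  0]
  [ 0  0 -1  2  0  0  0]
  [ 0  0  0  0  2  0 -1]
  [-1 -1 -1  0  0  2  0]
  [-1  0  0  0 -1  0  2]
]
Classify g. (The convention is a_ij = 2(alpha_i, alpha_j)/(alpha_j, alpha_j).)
E_7

The matrix has rank 7 with 2's on the diagonal. Reading the off-diagonal entries as Dynkin edges (a single edge where a_ij = a_ji = -1; a double or triple edge where a_ij * a_ji = 2 or 3), the diagram is a chain of 6 nodes with one extra node attached to the third node from one end (E_7). One simple-root ordering that puts it in standard form is (alpha_4, alpha_2, alpha_3, alpha_6, alpha_1, alpha_7, alpha_5). So the algebra is type E_7.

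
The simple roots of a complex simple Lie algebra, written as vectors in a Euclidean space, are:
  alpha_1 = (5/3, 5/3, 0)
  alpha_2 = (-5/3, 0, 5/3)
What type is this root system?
Compute the Cartan integers a_ij = 2(alpha_i, alpha_j)/(alpha_j, alpha_j); the resulting 2x2 Cartan matrix is
[[2, -1], [-1, 2]].
All simple roots have the same length, so the diagram is simply laced. The associated Dynkin diagram is a chain of 2 nodes with single edges (A_2), so the type is A_2 (the algebra sl(3)).

A_2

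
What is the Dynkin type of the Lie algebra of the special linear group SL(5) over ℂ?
This is sl(5), which has dimension 5^2 - 1 = 24 and rank 5 - 1 = 4 (a Cartan subalgebra is the diagonal traceless matrices). In the classification of classical Lie algebras, the special linear algebra sl(n+1) has type A_n; here n = 4, so the Dynkin diagram is a chain of 4 nodes with single edges (A_4). Hence the type is A_4.

A4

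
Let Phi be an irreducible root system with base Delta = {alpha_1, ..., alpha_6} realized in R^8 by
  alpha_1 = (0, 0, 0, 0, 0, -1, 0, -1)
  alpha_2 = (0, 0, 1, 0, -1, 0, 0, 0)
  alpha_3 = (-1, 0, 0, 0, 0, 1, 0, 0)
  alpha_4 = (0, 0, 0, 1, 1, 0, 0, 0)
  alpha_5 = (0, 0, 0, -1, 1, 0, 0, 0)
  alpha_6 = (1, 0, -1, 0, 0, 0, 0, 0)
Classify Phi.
type D_6

Compute the Cartan integers a_ij = 2(alpha_i, alpha_j)/(alpha_j, alpha_j); the resulting 6x6 Cartan matrix is
[[2, 0, -1, 0, 0, 0], [0, 2, 0, -1, -1, -1], [-1, 0, 2, 0, 0, -1], [0, -1, 0, 2, 0, 0], [0, -1, 0, 0, 2, 0], [0, -1, -1, 0, 0, 2]].
All simple roots have the same length, so the diagram is simply laced. The associated Dynkin diagram is a chain of 4 nodes with a fork of two nodes at one end (D_6), so the type is D_6 (the algebra so(12)).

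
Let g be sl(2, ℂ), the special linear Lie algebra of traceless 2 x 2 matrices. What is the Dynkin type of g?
A1

This is sl(2), which has dimension 2^2 - 1 = 3 and rank 2 - 1 = 1 (a Cartan subalgebra is the diagonal traceless matrices). In the classification of classical Lie algebras, the special linear algebra sl(n+1) has type A_n; here n = 1, so the Dynkin diagram is a chain of 1 nodes with single edges (A_1). Hence the type is A_1.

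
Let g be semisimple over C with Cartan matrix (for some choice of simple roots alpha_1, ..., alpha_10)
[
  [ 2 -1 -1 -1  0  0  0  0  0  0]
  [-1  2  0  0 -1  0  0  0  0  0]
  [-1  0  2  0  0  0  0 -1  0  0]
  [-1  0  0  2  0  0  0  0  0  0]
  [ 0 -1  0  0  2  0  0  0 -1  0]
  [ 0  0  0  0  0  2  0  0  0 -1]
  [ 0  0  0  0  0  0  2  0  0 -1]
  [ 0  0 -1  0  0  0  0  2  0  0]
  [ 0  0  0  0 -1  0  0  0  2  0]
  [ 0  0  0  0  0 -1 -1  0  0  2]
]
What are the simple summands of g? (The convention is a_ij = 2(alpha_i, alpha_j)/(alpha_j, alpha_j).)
A_3 (sl(4)) ⊕ E_7

The diagram associated to this matrix has two connected components: the simple roots {alpha_6, alpha_7, alpha_10} form a chain of 3 nodes with single edges (A_3), and {alpha_1, alpha_2, alpha_3, alpha_4, alpha_5, alpha_8, alpha_9} form a chain of 6 nodes with one extra node attached to the third node from one end (E_7). A semisimple Lie algebra decomposes uniquely as the direct sum of simple ideals, one per connected component of its Dynkin diagram, so g ≅ A_3 ⊕ E_7 (dimension 15 + 133 = 148).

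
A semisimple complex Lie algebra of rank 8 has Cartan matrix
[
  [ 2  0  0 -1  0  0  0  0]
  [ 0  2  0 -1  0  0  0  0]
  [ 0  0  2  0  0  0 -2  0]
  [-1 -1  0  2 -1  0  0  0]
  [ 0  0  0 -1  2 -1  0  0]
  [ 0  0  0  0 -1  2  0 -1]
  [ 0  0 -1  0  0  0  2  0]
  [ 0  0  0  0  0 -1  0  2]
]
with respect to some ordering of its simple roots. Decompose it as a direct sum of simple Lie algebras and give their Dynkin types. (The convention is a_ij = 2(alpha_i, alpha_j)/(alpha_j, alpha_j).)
B2 + D6

The diagram associated to this matrix has two connected components: the simple roots {alpha_3, alpha_7} form a chain of 2 nodes with a double edge at one end; the terminal node there is the unique short simple root (B_2), and {alpha_1, alpha_2, alpha_4, alpha_5, alpha_6, alpha_8} form a chain of 4 nodes with a fork of two nodes at one end (D_6). A semisimple Lie algebra decomposes uniquely as the direct sum of simple ideals, one per connected component of its Dynkin diagram, so g ≅ B_2 ⊕ D_6 (dimension 10 + 66 = 76).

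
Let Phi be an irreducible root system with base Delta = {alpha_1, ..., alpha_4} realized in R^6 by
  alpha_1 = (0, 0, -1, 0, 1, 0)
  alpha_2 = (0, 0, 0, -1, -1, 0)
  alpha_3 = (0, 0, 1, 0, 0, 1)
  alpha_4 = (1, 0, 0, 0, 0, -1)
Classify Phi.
type A_4

Compute the Cartan integers a_ij = 2(alpha_i, alpha_j)/(alpha_j, alpha_j); the resulting 4x4 Cartan matrix is
[[2, -1, -1, 0], [-1, 2, 0, 0], [-1, 0, 2, -1], [0, 0, -1, 2]].
All simple roots have the same length, so the diagram is simply laced. The associated Dynkin diagram is a chain of 4 nodes with single edges (A_4), so the type is A_4 (the algebra sl(5)).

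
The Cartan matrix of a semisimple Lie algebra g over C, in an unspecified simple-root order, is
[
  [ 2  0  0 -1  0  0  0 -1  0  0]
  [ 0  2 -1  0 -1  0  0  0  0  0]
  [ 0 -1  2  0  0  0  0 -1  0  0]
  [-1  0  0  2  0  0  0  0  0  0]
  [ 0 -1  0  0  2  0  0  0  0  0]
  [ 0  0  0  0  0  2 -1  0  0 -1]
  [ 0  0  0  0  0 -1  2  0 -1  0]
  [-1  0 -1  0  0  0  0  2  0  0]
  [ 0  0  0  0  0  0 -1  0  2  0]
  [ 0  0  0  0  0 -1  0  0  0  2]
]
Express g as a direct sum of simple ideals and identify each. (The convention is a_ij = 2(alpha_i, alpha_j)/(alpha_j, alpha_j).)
The diagram associated to this matrix has two connected components: the simple roots {alpha_6, alpha_7, alpha_9, alpha_10} form a chain of 4 nodes with single edges (A_4), and {alpha_1, alpha_2, alpha_3, alpha_4, alpha_5, alpha_8} form a chain of 6 nodes with single edges (A_6). A semisimple Lie algebra decomposes uniquely as the direct sum of simple ideals, one per connected component of its Dynkin diagram, so g ≅ A_4 ⊕ A_6 (dimension 24 + 48 = 72).

A4 ⊕ A6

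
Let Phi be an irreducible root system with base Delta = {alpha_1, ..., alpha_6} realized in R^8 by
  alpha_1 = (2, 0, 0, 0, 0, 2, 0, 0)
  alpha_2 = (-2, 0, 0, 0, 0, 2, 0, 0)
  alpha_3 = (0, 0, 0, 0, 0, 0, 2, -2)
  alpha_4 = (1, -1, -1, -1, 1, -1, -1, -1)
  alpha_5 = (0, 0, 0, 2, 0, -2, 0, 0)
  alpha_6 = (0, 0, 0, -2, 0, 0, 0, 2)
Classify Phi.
E_6

Compute the Cartan integers a_ij = 2(alpha_i, alpha_j)/(alpha_j, alpha_j); the resulting 6x6 Cartan matrix is
[[2, 0, 0, 0, -1, 0], [0, 2, 0, -1, -1, 0], [0, 0, 2, 0, 0, -1], [0, -1, 0, 2, 0, 0], [-1, -1, 0, 0, 2, -1], [0, 0, -1, 0, -1, 2]].
All simple roots have the same length, so the diagram is simply laced. The associated Dynkin diagram is a chain of 5 nodes with one extra node attached to the third node from one end (E_6), so the type is E_6.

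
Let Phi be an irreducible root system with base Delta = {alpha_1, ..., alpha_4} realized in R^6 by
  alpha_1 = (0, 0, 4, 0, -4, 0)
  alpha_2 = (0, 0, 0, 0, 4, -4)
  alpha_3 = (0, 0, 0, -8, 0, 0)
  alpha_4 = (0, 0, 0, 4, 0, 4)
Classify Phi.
Compute the Cartan integers a_ij = 2(alpha_i, alpha_j)/(alpha_j, alpha_j); the resulting 4x4 Cartan matrix is
[[2, -1, 0, 0], [-1, 2, 0, -1], [0, 0, 2, -2], [0, -1, -1, 2]].
The roots have two lengths (squared-length ratio 2:1); the short ones are alpha_{1,2,4}. The associated Dynkin diagram is a chain of 4 nodes with a double edge at one end; the terminal node there is the unique long simple root (C_4), so the type is C_4 (the algebra sp(8)).

type C_4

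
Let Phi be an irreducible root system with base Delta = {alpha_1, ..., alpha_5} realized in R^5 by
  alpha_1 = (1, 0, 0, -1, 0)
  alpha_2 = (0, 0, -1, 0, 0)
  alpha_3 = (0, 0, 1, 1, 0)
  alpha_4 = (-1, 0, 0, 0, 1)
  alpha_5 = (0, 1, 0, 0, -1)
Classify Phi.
Compute the Cartan integers a_ij = 2(alpha_i, alpha_j)/(alpha_j, alpha_j); the resulting 5x5 Cartan matrix is
[[2, 0, -1, -1, 0], [0, 2, -1, 0, 0], [-1, -2, 2, 0, 0], [-1, 0, 0, 2, -1], [0, 0, 0, -1, 2]].
The roots have two lengths (squared-length ratio 2:1); the short ones are alpha_{2}. The associated Dynkin diagram is a chain of 5 nodes with a double edge at one end; the terminal node there is the unique short simple root (B_5), so the type is B_5 (the algebra so(11)).

type B_5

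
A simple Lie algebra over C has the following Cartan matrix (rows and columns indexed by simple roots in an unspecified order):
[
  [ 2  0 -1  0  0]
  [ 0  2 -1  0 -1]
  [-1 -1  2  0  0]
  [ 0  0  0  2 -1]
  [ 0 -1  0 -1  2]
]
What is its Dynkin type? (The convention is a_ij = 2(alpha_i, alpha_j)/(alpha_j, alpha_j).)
A_5 (sl(6))

The matrix has rank 5 with 2's on the diagonal. Reading the off-diagonal entries as Dynkin edges (a single edge where a_ij = a_ji = -1; a double or triple edge where a_ij * a_ji = 2 or 3), the diagram is a chain of 5 nodes with single edges (A_5). One simple-root ordering that puts it in standard form is (alpha_4, alpha_5, alpha_2, alpha_3, alpha_1). So the algebra is type A_5, i.e. sl(6).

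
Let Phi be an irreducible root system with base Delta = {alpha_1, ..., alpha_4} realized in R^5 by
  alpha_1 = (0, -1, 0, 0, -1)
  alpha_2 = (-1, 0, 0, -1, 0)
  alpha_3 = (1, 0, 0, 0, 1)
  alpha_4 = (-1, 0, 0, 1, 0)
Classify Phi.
D_4

Compute the Cartan integers a_ij = 2(alpha_i, alpha_j)/(alpha_j, alpha_j); the resulting 4x4 Cartan matrix is
[[2, 0, -1, 0], [0, 2, -1, 0], [-1, -1, 2, -1], [0, 0, -1, 2]].
All simple roots have the same length, so the diagram is simply laced. The associated Dynkin diagram is a chain of 2 nodes with a fork of two nodes at one end (D_4), so the type is D_4 (the algebra so(8)).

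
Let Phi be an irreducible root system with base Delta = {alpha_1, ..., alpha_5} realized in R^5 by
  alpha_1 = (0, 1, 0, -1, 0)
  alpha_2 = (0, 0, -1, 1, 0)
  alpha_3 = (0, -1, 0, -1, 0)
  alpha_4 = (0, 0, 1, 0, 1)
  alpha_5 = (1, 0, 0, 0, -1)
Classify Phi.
type D_5

Compute the Cartan integers a_ij = 2(alpha_i, alpha_j)/(alpha_j, alpha_j); the resulting 5x5 Cartan matrix is
[[2, -1, 0, 0, 0], [-1, 2, -1, -1, 0], [0, -1, 2, 0, 0], [0, -1, 0, 2, -1], [0, 0, 0, -1, 2]].
All simple roots have the same length, so the diagram is simply laced. The associated Dynkin diagram is a chain of 3 nodes with a fork of two nodes at one end (D_5), so the type is D_5 (the algebra so(10)).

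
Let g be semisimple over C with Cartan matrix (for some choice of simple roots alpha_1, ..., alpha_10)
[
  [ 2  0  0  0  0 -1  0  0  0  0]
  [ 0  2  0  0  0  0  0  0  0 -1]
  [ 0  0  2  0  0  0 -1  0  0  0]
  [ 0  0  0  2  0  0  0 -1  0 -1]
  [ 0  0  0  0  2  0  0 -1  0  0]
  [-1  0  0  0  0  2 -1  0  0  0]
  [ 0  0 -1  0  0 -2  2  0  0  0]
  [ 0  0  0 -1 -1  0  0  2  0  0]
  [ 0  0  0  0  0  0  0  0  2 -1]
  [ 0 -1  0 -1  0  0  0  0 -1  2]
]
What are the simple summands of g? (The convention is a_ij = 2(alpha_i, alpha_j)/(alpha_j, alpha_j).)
The diagram associated to this matrix has two connected components: the simple roots {alpha_2, alpha_4, alpha_5, alpha_8, alpha_9, alpha_10} form a chain of 4 nodes with a fork of two nodes at one end (D_6), and {alpha_1, alpha_3, alpha_6, alpha_7} form a chain of 4 nodes with a double edge between the middle two (F_4). A semisimple Lie algebra decomposes uniquely as the direct sum of simple ideals, one per connected component of its Dynkin diagram, so g ≅ D_6 ⊕ F_4 (dimension 66 + 52 = 118).

type D_6 + type F_4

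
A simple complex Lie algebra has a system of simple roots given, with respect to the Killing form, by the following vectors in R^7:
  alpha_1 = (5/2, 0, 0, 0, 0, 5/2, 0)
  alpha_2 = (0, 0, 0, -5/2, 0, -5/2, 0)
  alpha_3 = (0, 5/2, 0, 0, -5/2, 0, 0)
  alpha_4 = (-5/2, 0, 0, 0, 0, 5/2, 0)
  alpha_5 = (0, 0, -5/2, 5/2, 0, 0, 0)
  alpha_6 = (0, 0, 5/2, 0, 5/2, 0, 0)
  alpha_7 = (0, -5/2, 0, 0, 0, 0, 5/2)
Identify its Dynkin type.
Compute the Cartan integers a_ij = 2(alpha_i, alpha_j)/(alpha_j, alpha_j); the resulting 7x7 Cartan matrix is
[[2, -1, 0, 0, 0, 0, 0], [-1, 2, 0, -1, -1, 0, 0], [0, 0, 2, 0, 0, -1, -1], [0, -1, 0, 2, 0, 0, 0], [0, -1, 0, 0, 2, -1, 0], [0, 0, -1, 0, -1, 2, 0], [0, 0, -1, 0, 0, 0, 2]].
All simple roots have the same length, so the diagram is simply laced. The associated Dynkin diagram is a chain of 5 nodes with a fork of two nodes at one end (D_7), so the type is D_7 (the algebra so(14)).

D7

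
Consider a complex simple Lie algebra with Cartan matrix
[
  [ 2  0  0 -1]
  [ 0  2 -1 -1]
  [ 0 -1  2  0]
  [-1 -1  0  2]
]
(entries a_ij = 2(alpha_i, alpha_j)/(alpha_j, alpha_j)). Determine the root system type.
type A_4

The matrix has rank 4 with 2's on the diagonal. Reading the off-diagonal entries as Dynkin edges (a single edge where a_ij = a_ji = -1; a double or triple edge where a_ij * a_ji = 2 or 3), the diagram is a chain of 4 nodes with single edges (A_4). One simple-root ordering that puts it in standard form is (alpha_1, alpha_4, alpha_2, alpha_3). So the algebra is type A_4, i.e. sl(5).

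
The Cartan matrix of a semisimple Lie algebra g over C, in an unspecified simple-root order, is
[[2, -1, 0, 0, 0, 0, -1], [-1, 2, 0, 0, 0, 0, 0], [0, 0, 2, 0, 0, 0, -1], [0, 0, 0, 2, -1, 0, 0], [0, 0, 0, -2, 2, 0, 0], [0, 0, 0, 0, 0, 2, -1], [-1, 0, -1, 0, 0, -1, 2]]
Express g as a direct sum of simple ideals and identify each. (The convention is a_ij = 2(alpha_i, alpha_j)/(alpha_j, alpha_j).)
The diagram associated to this matrix has two connected components: the simple roots {alpha_4, alpha_5} form a chain of 2 nodes with a double edge at one end; the terminal node there is the unique short simple root (B_2), and {alpha_1, alpha_2, alpha_3, alpha_6, alpha_7} form a chain of 3 nodes with a fork of two nodes at one end (D_5). A semisimple Lie algebra decomposes uniquely as the direct sum of simple ideals, one per connected component of its Dynkin diagram, so g ≅ B_2 ⊕ D_5 (dimension 10 + 45 = 55).

B_2 (so(5)) ⊕ D_5 (so(10))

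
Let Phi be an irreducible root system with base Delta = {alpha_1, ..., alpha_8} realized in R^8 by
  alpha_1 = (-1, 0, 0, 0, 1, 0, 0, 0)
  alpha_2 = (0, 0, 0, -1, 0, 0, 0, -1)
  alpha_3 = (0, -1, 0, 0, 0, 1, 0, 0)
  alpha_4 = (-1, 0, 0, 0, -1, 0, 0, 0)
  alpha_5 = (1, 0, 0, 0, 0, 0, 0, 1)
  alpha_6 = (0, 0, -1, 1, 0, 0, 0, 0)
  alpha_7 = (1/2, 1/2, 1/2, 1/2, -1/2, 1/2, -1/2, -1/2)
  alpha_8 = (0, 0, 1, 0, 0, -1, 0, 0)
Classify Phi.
Compute the Cartan integers a_ij = 2(alpha_i, alpha_j)/(alpha_j, alpha_j); the resulting 8x8 Cartan matrix is
[[2, 0, 0, 0, -1, 0, -1, 0], [0, 2, 0, 0, -1, -1, 0, 0], [0, 0, 2, 0, 0, 0, 0, -1], [0, 0, 0, 2, -1, 0, 0, 0], [-1, -1, 0, -1, 2, 0, 0, 0], [0, -1, 0, 0, 0, 2, 0, -1], [-1, 0, 0, 0, 0, 0, 2, 0], [0, 0, -1, 0, 0, -1, 0, 2]].
All simple roots have the same length, so the diagram is simply laced. The associated Dynkin diagram is a chain of 7 nodes with one extra node attached to the third node from one end (E_8), so the type is E_8.

type E_8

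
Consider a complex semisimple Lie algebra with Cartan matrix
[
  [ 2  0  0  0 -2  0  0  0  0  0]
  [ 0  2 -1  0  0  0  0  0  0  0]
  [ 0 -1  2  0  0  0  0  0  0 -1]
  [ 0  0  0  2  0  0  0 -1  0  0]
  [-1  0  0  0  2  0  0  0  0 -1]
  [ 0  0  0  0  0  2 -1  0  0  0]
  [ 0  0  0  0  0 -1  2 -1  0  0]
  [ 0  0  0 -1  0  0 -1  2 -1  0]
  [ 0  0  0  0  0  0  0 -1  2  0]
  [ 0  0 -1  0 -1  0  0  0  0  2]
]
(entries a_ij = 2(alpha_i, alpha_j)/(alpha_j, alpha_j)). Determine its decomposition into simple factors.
The diagram associated to this matrix has two connected components: the simple roots {alpha_1, alpha_2, alpha_3, alpha_5, alpha_10} form a chain of 5 nodes with a double edge at one end; the terminal node there is the unique long simple root (C_5), and {alpha_4, alpha_6, alpha_7, alpha_8, alpha_9} form a chain of 3 nodes with a fork of two nodes at one end (D_5). A semisimple Lie algebra decomposes uniquely as the direct sum of simple ideals, one per connected component of its Dynkin diagram, so g ≅ C_5 ⊕ D_5 (dimension 55 + 45 = 100).

C_5 (sp(10)) + D_5 (so(10))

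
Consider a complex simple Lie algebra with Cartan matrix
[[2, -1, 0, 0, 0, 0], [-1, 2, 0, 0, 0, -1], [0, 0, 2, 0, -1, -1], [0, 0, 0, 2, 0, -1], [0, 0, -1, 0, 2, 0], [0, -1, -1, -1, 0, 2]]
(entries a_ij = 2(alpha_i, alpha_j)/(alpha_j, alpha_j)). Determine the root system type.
type E_6

The matrix has rank 6 with 2's on the diagonal. Reading the off-diagonal entries as Dynkin edges (a single edge where a_ij = a_ji = -1; a double or triple edge where a_ij * a_ji = 2 or 3), the diagram is a chain of 5 nodes with one extra node attached to the third node from one end (E_6). One simple-root ordering that puts it in standard form is (alpha_1, alpha_4, alpha_2, alpha_6, alpha_3, alpha_5). So the algebra is type E_6.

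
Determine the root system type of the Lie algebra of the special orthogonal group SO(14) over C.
This is so(14) with 14 even, which has dimension 14(14-1)/2 = 91 and rank 14/2 = 7. In the classification of classical Lie algebras, the orthogonal algebra so(2n) in an even number of variables has type D_n; here n = 7, so the Dynkin diagram is a chain of 5 nodes with a fork of two nodes at one end (D_7). Hence the type is D_7.

D7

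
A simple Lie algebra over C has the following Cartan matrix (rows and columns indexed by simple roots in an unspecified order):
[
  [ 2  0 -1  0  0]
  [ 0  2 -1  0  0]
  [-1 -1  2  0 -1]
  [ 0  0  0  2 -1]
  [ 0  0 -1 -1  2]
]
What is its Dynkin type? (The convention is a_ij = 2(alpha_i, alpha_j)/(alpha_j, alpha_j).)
The matrix has rank 5 with 2's on the diagonal. Reading the off-diagonal entries as Dynkin edges (a single edge where a_ij = a_ji = -1; a double or triple edge where a_ij * a_ji = 2 or 3), the diagram is a chain of 3 nodes with a fork of two nodes at one end (D_5). One simple-root ordering that puts it in standard form is (alpha_4, alpha_5, alpha_3, alpha_2, alpha_1). So the algebra is type D_5, i.e. so(10).

D5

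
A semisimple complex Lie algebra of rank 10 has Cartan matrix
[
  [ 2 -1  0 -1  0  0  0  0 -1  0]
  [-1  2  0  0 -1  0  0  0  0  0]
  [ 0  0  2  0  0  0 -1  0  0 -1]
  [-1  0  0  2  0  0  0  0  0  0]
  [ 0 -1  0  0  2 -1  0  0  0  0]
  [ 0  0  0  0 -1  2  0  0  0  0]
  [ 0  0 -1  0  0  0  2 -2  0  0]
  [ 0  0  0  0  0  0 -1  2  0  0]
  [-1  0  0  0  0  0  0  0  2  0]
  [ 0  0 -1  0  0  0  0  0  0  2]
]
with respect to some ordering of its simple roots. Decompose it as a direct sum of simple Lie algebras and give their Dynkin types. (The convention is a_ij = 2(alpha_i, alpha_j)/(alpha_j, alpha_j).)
The diagram associated to this matrix has two connected components: the simple roots {alpha_3, alpha_7, alpha_8, alpha_10} form a chain of 4 nodes with a double edge at one end; the terminal node there is the unique short simple root (B_4), and {alpha_1, alpha_2, alpha_4, alpha_5, alpha_6, alpha_9} form a chain of 4 nodes with a fork of two nodes at one end (D_6). A semisimple Lie algebra decomposes uniquely as the direct sum of simple ideals, one per connected component of its Dynkin diagram, so g ≅ B_4 ⊕ D_6 (dimension 36 + 66 = 102).

B4 + D6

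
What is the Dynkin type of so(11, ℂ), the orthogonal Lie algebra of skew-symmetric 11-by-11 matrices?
type B_5

This is so(11) with 11 odd, which has dimension 11(11-1)/2 = 55 and rank (11-1)/2 = 5. In the classification of classical Lie algebras, the orthogonal algebra so(2n+1) in an odd number of variables has type B_n; here n = 5, so the Dynkin diagram is a chain of 5 nodes with a double edge at one end; the terminal node there is the unique short simple root (B_5). Hence the type is B_5.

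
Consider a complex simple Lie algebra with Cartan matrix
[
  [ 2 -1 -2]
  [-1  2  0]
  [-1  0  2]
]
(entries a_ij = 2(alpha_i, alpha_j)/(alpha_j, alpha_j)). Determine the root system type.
The matrix has rank 3 with 2's on the diagonal. Reading the off-diagonal entries as Dynkin edges (a single edge where a_ij = a_ji = -1; a double or triple edge where a_ij * a_ji = 2 or 3), the diagram is a chain of 3 nodes with a double edge at one end; the terminal node there is the unique short simple root (B_3). One simple-root ordering that puts it in standard form is (alpha_2, alpha_1, alpha_3). So the algebra is type B_3, i.e. so(7).

type B_3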